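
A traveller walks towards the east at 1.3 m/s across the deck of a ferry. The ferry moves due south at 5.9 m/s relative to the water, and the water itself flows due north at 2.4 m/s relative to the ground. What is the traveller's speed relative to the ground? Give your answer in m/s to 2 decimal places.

3.73 m/s

In east/north components (m/s): traveller relative to ferry = (1.300, 0.000); ferry relative to water = (0.000, -5.900); water relative to ground = (0.000, 2.400).
Sum = (1.300, -3.500) m/s.
Speed = |(1.300, -3.500)| = 3.734 m/s.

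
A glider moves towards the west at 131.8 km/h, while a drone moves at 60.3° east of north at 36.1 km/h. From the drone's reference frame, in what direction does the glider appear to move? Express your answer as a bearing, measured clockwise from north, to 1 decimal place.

Taking east as x and north as y: glider velocity = (-131.800, 0.000) km/h; drone velocity = (31.358, 17.886) km/h.
Velocity of glider relative to drone = (-131.800, 0.000) − (31.358, 17.886) = (-163.158, -17.886) km/h.
Bearing = atan2(-163.16, -17.89) = 263.74° clockwise from north.

263.7°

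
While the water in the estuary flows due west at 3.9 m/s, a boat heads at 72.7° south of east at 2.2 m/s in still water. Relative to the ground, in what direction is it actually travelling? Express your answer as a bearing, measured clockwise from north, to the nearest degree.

Taking east as x and north as y: velocity relative to the water = (0.654, -2.100) m/s; the water relative to ground = (-3.900, 0.000) m/s.
Velocity relative to ground = (0.654, -2.100) + (-3.900, 0.000) = (-3.246, -2.100) m/s.
Bearing = atan2(-3.25, -2.10) = 237.09° clockwise from north.

237°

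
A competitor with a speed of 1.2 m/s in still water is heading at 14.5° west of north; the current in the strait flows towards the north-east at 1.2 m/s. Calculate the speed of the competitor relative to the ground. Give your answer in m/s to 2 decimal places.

Taking east as x and north as y: velocity relative to the water = (-0.300, 1.162) m/s; the water relative to ground = (0.849, 0.849) m/s.
Velocity relative to ground = (-0.300, 1.162) + (0.849, 0.849) = (0.548, 2.010) m/s.
Speed = |(0.548, 2.010)| = 2.084 m/s.

2.08 m/s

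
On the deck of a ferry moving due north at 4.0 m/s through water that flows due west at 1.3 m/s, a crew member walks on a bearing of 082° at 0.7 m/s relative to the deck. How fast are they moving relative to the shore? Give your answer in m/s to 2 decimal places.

4.14 m/s

In east/north components (m/s): crew member relative to ferry = (0.693, 0.097); ferry relative to water = (0.000, 4.000); water relative to ground = (-1.300, 0.000).
Sum = (-0.607, 4.097) m/s.
Speed = |(-0.607, 4.097)| = 4.142 m/s.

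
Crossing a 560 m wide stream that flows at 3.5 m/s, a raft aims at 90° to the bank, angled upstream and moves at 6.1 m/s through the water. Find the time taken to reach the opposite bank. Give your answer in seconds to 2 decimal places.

The component of the raft's velocity perpendicular to the bank is 6.1 m/s.
The current is parallel to the bank, so it does not affect the crossing time.
Time = 560 / 6.100 = 91.803 s.

91.80 s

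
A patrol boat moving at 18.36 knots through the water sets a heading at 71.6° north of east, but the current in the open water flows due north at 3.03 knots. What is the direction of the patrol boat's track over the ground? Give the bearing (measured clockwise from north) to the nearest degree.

Taking east as x and north as y: velocity relative to the water = (5.795, 17.421) knots; the water relative to ground = (0.000, 3.030) knots.
Velocity relative to ground = (5.795, 17.421) + (0.000, 3.030) = (5.795, 20.451) knots.
Bearing = atan2(5.80, 20.45) = 15.82° clockwise from north.

016°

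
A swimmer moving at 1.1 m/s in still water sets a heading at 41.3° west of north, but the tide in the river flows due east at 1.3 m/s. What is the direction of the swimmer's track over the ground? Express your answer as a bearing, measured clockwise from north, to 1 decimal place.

034.8°

Taking east as x and north as y: velocity relative to the water = (-0.726, 0.826) m/s; the water relative to ground = (1.300, 0.000) m/s.
Velocity relative to ground = (-0.726, 0.826) + (1.300, 0.000) = (0.574, 0.826) m/s.
Bearing = atan2(0.57, 0.83) = 34.78° clockwise from north.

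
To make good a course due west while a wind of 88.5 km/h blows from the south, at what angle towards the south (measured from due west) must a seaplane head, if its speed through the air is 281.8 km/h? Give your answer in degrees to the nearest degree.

18°

The wind pushes perpendicular to the desired track; the heading must have a component into the wind equal to 88.5 km/h: 281.8 sin θ = 88.5.
sin θ = 0.3141, so θ = 18.304°.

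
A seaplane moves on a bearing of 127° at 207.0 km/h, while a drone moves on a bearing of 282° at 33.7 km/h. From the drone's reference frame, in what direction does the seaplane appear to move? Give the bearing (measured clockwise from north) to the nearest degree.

Taking east as x and north as y: seaplane velocity = (165.318, -124.576) km/h; drone velocity = (-32.964, 7.007) km/h.
Velocity of seaplane relative to drone = (165.318, -124.576) − (-32.964, 7.007) = (198.281, -131.582) km/h.
Bearing = atan2(198.28, -131.58) = 123.57° clockwise from north.

124°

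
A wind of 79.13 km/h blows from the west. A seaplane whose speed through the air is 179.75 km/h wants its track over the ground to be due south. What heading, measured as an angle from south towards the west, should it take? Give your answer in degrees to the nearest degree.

The wind pushes perpendicular to the desired track; the heading must have a component into the wind equal to 79.13 km/h: 179.75 sin θ = 79.13.
sin θ = 0.4402, so θ = 26.118°.

26°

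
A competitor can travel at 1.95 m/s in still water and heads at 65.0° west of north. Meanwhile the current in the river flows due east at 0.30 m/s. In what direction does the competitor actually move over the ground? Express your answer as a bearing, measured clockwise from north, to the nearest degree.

299°

Taking east as x and north as y: velocity relative to the water = (-1.767, 0.824) m/s; the water relative to ground = (0.300, 0.000) m/s.
Velocity relative to ground = (-1.767, 0.824) + (0.300, 0.000) = (-1.467, 0.824) m/s.
Bearing = atan2(-1.47, 0.82) = 299.32° clockwise from north.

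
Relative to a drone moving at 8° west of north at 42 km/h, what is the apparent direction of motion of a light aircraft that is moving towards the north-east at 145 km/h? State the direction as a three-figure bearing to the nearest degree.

061°

Taking east as x and north as y: light aircraft velocity = (102.530, 102.530) km/h; drone velocity = (-5.845, 41.591) km/h.
Velocity of light aircraft relative to drone = (102.530, 102.530) − (-5.845, 41.591) = (108.376, 60.939) km/h.
Bearing = atan2(108.38, 60.94) = 60.65° clockwise from north.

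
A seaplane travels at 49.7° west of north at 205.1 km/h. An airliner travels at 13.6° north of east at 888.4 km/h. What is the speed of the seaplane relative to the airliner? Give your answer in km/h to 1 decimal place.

Taking east as x and north as y: seaplane velocity = (-156.423, 132.657) km/h; airliner velocity = (863.490, 208.900) km/h.
Velocity of seaplane relative to airliner = (-156.423, 132.657) − (863.490, 208.900) = (-1019.913, -76.244) km/h.
Magnitude = |(-1019.913, -76.244)| = 1022.759 km/h.

1022.8 km/h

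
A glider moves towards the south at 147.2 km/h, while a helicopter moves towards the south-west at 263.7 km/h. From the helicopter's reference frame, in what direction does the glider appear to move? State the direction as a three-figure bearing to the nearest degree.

078°

Taking east as x and north as y: glider velocity = (0.000, -147.200) km/h; helicopter velocity = (-186.464, -186.464) km/h.
Velocity of glider relative to helicopter = (0.000, -147.200) − (-186.464, -186.464) = (186.464, 39.264) km/h.
Bearing = atan2(186.46, 39.26) = 78.11° clockwise from north.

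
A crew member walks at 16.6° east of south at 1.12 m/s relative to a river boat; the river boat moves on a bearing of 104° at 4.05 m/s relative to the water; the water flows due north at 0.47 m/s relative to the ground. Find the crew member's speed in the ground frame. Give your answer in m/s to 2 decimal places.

In east/north components (m/s): crew member relative to river boat = (0.320, -1.073); river boat relative to water = (3.930, -0.980); water relative to ground = (0.000, 0.470).
Sum = (4.250, -1.583) m/s.
Speed = |(4.250, -1.583)| = 4.535 m/s.

4.53 m/s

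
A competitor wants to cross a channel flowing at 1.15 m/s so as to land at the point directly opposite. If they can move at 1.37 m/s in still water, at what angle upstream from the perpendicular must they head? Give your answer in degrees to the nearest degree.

57°

To cancel the current, the upstream component of the competitor's velocity must equal the flow: 1.37 sin θ = 1.15.
sin θ = 1.15 / 1.37 = 0.8394.
θ = arcsin(0.8394) = 57.079°.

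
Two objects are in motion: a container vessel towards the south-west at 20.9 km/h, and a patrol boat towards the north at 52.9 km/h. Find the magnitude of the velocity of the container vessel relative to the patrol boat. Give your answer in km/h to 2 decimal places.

69.27 km/h

Taking east as x and north as y: container vessel velocity = (-14.779, -14.779) km/h; patrol boat velocity = (0.000, 52.900) km/h.
Velocity of container vessel relative to patrol boat = (-14.779, -14.779) − (0.000, 52.900) = (-14.779, -67.679) km/h.
Magnitude = |(-14.779, -67.679)| = 69.273 km/h.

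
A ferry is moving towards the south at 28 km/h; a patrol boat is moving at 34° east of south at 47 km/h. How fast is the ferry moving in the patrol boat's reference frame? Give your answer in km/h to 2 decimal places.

Taking east as x and north as y: ferry velocity = (0.000, -28.000) km/h; patrol boat velocity = (26.282, -38.965) km/h.
Velocity of ferry relative to patrol boat = (0.000, -28.000) − (26.282, -38.965) = (-26.282, 10.965) km/h.
Magnitude = |(-26.282, 10.965)| = 28.478 km/h.

28.48 km/h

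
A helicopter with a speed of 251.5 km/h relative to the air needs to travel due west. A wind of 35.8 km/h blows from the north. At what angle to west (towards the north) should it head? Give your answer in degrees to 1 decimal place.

The wind pushes perpendicular to the desired track; the heading must have a component into the wind equal to 35.8 km/h: 251.5 sin θ = 35.8.
sin θ = 0.1423, so θ = 8.184°.

8.2°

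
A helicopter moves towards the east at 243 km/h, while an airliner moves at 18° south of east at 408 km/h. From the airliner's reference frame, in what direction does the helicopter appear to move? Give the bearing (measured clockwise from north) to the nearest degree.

Taking east as x and north as y: helicopter velocity = (243.000, 0.000) km/h; airliner velocity = (388.031, -126.079) km/h.
Velocity of helicopter relative to airliner = (243.000, 0.000) − (388.031, -126.079) = (-145.031, 126.079) km/h.
Bearing = atan2(-145.03, 126.08) = 311.00° clockwise from north.

311°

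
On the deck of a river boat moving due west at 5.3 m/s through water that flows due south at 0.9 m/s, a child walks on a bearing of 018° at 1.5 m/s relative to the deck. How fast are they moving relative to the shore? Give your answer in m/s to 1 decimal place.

In east/north components (m/s): child relative to river boat = (0.464, 1.427); river boat relative to water = (-5.300, 0.000); water relative to ground = (0.000, -0.900).
Sum = (-4.836, 0.527) m/s.
Speed = |(-4.836, 0.527)| = 4.865 m/s.

4.9 m/s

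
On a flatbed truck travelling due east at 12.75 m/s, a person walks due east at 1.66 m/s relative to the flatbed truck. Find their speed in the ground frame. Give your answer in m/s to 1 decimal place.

14.4 m/s

Taking east as x and north as y: flatbed truck velocity = (12.750, 0.000) m/s; person velocity relative to flatbed truck = (1.660, 0.000) m/s.
Velocity relative to ground = (12.750, 0.000) + (1.660, 0.000) = (14.410, 0.000) m/s.
Speed = |(14.410, 0.000)| = 14.410 m/s.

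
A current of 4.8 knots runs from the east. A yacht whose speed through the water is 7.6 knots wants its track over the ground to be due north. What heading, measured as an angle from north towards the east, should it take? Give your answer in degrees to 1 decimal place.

39.2°

The current pushes perpendicular to the desired track; the heading must have a component into the current equal to 4.8 knots: 7.6 sin θ = 4.8.
sin θ = 0.6316, so θ = 39.167°.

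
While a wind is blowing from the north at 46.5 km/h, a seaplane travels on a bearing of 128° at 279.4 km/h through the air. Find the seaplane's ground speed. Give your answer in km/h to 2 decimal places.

310.20 km/h

Taking east as x and north as y: velocity relative to the air = (220.170, -172.016) km/h; the air relative to ground = (0.000, -46.500) km/h.
Velocity relative to ground = (220.170, -172.016) + (0.000, -46.500) = (220.170, -218.516) km/h.
Speed = |(220.170, -218.516)| = 310.200 km/h.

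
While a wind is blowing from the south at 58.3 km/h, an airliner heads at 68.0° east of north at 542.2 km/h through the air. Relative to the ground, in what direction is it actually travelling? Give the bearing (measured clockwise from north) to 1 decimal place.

Taking east as x and north as y: velocity relative to the air = (502.719, 203.112) km/h; the air relative to ground = (0.000, 58.300) km/h.
Velocity relative to ground = (502.719, 203.112) + (0.000, 58.300) = (502.719, 261.412) km/h.
Bearing = atan2(502.72, 261.41) = 62.53° clockwise from north.

062.5°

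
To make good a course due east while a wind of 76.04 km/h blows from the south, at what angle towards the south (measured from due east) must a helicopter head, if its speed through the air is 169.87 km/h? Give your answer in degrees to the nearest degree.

27°

The wind pushes perpendicular to the desired track; the heading must have a component into the wind equal to 76.04 km/h: 169.87 sin θ = 76.04.
sin θ = 0.4476, so θ = 26.592°.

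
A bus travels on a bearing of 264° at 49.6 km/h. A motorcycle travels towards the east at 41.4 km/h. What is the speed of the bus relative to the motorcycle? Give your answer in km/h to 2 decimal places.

90.88 km/h

Taking east as x and north as y: bus velocity = (-49.328, -5.185) km/h; motorcycle velocity = (41.400, 0.000) km/h.
Velocity of bus relative to motorcycle = (-49.328, -5.185) − (41.400, 0.000) = (-90.728, -5.185) km/h.
Magnitude = |(-90.728, -5.185)| = 90.876 km/h.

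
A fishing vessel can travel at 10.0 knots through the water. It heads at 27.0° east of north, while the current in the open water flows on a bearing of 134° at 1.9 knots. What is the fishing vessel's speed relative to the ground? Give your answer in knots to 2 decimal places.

9.62 knots

Taking east as x and north as y: velocity relative to the water = (4.540, 8.910) knots; the water relative to ground = (1.367, -1.320) knots.
Velocity relative to ground = (4.540, 8.910) + (1.367, -1.320) = (5.907, 7.590) knots.
Speed = |(5.907, 7.590)| = 9.618 knots.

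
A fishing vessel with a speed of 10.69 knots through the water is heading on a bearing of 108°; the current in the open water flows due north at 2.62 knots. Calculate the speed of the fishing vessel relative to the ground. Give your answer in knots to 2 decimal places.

10.19 knots

Taking east as x and north as y: velocity relative to the water = (10.167, -3.303) knots; the water relative to ground = (0.000, 2.620) knots.
Velocity relative to ground = (10.167, -3.303) + (0.000, 2.620) = (10.167, -0.683) knots.
Speed = |(10.167, -0.683)| = 10.190 knots.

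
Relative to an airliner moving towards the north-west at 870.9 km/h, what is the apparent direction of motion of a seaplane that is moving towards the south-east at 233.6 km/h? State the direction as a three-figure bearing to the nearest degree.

Taking east as x and north as y: seaplane velocity = (165.180, -165.180) km/h; airliner velocity = (-615.819, 615.819) km/h.
Velocity of seaplane relative to airliner = (165.180, -165.180) − (-615.819, 615.819) = (780.999, -780.999) km/h.
Bearing = atan2(781.00, -781.00) = 135.00° clockwise from north.

135°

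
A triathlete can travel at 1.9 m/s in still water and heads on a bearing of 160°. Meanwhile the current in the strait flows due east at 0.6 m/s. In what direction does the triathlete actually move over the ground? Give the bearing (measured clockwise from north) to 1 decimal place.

Taking east as x and north as y: velocity relative to the water = (0.650, -1.785) m/s; the water relative to ground = (0.600, 0.000) m/s.
Velocity relative to ground = (0.650, -1.785) + (0.600, 0.000) = (1.250, -1.785) m/s.
Bearing = atan2(1.25, -1.79) = 145.01° clockwise from north.

145.0°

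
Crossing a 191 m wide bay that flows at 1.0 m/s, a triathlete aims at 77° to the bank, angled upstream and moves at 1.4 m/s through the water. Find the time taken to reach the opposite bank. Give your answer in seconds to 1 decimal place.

140.0 s

The component of the triathlete's velocity perpendicular to the bank is 1.4 × sin 77° = 1.364 m/s.
Only the cross-stream component determines the crossing time; the current contributes nothing perpendicular to the bank.
Time = 191 / 1.364 = 140.017 s.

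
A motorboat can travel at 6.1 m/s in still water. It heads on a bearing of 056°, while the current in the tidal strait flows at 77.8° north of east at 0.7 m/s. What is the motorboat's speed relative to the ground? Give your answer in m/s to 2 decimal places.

Taking east as x and north as y: velocity relative to the water = (5.057, 3.411) m/s; the water relative to ground = (0.148, 0.684) m/s.
Velocity relative to ground = (5.057, 3.411) + (0.148, 0.684) = (5.205, 4.095) m/s.
Speed = |(5.205, 4.095)| = 6.623 m/s.

6.62 m/s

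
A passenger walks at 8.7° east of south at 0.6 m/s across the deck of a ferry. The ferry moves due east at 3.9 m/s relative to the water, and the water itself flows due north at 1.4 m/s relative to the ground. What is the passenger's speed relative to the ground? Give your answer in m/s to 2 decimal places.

In east/north components (m/s): passenger relative to ferry = (0.091, -0.593); ferry relative to water = (3.900, 0.000); water relative to ground = (0.000, 1.400).
Sum = (3.991, 0.807) m/s.
Speed = |(3.991, 0.807)| = 4.072 m/s.

4.07 m/s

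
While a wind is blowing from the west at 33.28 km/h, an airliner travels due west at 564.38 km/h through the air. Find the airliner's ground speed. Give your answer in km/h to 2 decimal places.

Taking east as x and north as y: velocity relative to the air = (-564.380, 0.000) km/h; the air relative to ground = (33.280, 0.000) km/h.
Velocity relative to ground = (-564.380, 0.000) + (33.280, 0.000) = (-531.100, 0.000) km/h.
Speed = |(-531.100, 0.000)| = 531.100 km/h.

531.10 km/h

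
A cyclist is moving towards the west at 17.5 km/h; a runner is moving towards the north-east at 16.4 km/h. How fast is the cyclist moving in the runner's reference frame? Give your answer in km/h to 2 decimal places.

31.32 km/h

Taking east as x and north as y: cyclist velocity = (-17.500, 0.000) km/h; runner velocity = (11.597, 11.597) km/h.
Velocity of cyclist relative to runner = (-17.500, 0.000) − (11.597, 11.597) = (-29.097, -11.597) km/h.
Magnitude = |(-29.097, -11.597)| = 31.322 km/h.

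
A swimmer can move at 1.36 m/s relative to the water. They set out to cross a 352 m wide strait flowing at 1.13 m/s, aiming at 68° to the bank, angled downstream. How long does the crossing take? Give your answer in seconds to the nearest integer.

The component of the swimmer's velocity perpendicular to the bank is 1.36 × sin 68° = 1.261 m/s.
The current is parallel to the bank, so it does not affect the crossing time.
Time = 352 / 1.261 = 279.150 s.

279 s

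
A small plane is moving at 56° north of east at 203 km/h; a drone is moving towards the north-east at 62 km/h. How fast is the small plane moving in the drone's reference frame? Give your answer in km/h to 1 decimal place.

Taking east as x and north as y: small plane velocity = (113.516, 168.295) km/h; drone velocity = (43.841, 43.841) km/h.
Velocity of small plane relative to drone = (113.516, 168.295) − (43.841, 43.841) = (69.676, 124.454) km/h.
Magnitude = |(69.676, 124.454)| = 142.631 km/h.

142.6 km/h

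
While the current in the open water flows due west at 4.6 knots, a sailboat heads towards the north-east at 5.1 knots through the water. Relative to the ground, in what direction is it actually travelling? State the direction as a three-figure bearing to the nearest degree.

345°

Taking east as x and north as y: velocity relative to the water = (3.606, 3.606) knots; the water relative to ground = (-4.600, 0.000) knots.
Velocity relative to ground = (3.606, 3.606) + (-4.600, 0.000) = (-0.994, 3.606) knots.
Bearing = atan2(-0.99, 3.61) = 344.59° clockwise from north.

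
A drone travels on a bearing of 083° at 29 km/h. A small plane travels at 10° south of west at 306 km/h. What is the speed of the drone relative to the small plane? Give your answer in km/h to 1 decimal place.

335.0 km/h

Taking east as x and north as y: drone velocity = (28.784, 3.534) km/h; small plane velocity = (-301.351, -53.136) km/h.
Velocity of drone relative to small plane = (28.784, 3.534) − (-301.351, -53.136) = (330.135, 56.671) km/h.
Magnitude = |(330.135, 56.671)| = 334.964 km/h.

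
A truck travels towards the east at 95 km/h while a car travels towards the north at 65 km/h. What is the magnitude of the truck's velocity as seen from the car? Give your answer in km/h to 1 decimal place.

Taking east as x and north as y: truck velocity = (95.000, 0.000) km/h; car velocity = (0.000, 65.000) km/h.
Velocity of truck relative to car = (95.000, 0.000) − (0.000, 65.000) = (95.000, -65.000) km/h.
Magnitude = |(95.000, -65.000)| = 115.109 km/h.

115.1 km/h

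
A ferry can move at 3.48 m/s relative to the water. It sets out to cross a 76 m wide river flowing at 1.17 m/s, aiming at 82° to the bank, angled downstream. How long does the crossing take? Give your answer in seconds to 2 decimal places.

The component of the ferry's velocity perpendicular to the bank is 3.48 × sin 82° = 3.446 m/s.
Only the cross-stream component determines the crossing time; the current contributes nothing perpendicular to the bank.
Time = 76 / 3.446 = 22.054 s.

22.05 s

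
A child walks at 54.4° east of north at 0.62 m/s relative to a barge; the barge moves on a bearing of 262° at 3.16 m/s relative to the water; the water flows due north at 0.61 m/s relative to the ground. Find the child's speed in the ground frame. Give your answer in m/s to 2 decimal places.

In east/north components (m/s): child relative to barge = (0.504, 0.361); barge relative to water = (-3.129, -0.440); water relative to ground = (0.000, 0.610).
Sum = (-2.625, 0.531) m/s.
Speed = |(-2.625, 0.531)| = 2.678 m/s.

2.68 m/s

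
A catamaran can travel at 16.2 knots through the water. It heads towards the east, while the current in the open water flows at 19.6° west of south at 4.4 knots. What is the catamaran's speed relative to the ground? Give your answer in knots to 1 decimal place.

15.3 knots

Taking east as x and north as y: velocity relative to the water = (16.200, 0.000) knots; the water relative to ground = (-1.476, -4.145) knots.
Velocity relative to ground = (16.200, 0.000) + (-1.476, -4.145) = (14.724, -4.145) knots.
Speed = |(14.724, -4.145)| = 15.296 knots.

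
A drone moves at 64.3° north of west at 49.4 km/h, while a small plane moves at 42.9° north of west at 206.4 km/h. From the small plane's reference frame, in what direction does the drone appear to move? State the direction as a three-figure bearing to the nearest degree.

126°

Taking east as x and north as y: drone velocity = (-21.423, 44.513) km/h; small plane velocity = (-151.197, 140.501) km/h.
Velocity of drone relative to small plane = (-21.423, 44.513) − (-151.197, 140.501) = (129.774, -95.988) km/h.
Bearing = atan2(129.77, -95.99) = 126.49° clockwise from north.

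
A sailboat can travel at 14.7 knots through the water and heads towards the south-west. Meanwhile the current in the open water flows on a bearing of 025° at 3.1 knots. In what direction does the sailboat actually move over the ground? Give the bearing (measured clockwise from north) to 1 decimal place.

230.1°

Taking east as x and north as y: velocity relative to the water = (-10.394, -10.394) knots; the water relative to ground = (1.310, 2.810) knots.
Velocity relative to ground = (-10.394, -10.394) + (1.310, 2.810) = (-9.084, -7.585) knots.
Bearing = atan2(-9.08, -7.58) = 230.14° clockwise from north.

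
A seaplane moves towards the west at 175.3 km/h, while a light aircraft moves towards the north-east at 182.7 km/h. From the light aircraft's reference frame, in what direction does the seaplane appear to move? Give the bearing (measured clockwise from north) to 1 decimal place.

247.0°

Taking east as x and north as y: seaplane velocity = (-175.300, 0.000) km/h; light aircraft velocity = (129.188, 129.188) km/h.
Velocity of seaplane relative to light aircraft = (-175.300, 0.000) − (129.188, 129.188) = (-304.488, -129.188) km/h.
Bearing = atan2(-304.49, -129.19) = 247.01° clockwise from north.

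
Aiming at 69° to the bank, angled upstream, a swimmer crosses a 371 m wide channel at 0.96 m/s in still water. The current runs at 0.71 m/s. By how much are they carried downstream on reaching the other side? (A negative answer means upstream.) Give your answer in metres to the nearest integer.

151 m

Perpendicular speed = 0.896 m/s; crossing time = 371 / 0.896 = 413.953 s.
Net downstream speed = 0.366 m/s.
Drift = 0.366 × 413.953 = 151.493 m (downstream).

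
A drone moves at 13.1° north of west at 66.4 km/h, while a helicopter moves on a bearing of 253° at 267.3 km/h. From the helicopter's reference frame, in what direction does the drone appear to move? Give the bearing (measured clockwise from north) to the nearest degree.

Taking east as x and north as y: drone velocity = (-64.672, 15.050) km/h; helicopter velocity = (-255.620, -78.151) km/h.
Velocity of drone relative to helicopter = (-64.672, 15.050) − (-255.620, -78.151) = (190.948, 93.201) km/h.
Bearing = atan2(190.95, 93.20) = 63.98° clockwise from north.

064°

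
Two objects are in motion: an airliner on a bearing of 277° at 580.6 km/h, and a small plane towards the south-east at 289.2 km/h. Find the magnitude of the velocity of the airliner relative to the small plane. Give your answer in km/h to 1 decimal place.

Taking east as x and north as y: airliner velocity = (-576.272, 70.757) km/h; small plane velocity = (204.495, -204.495) km/h.
Velocity of airliner relative to small plane = (-576.272, 70.757) − (204.495, -204.495) = (-780.768, 275.253) km/h.
Magnitude = |(-780.768, 275.253)| = 827.866 km/h.

827.9 km/h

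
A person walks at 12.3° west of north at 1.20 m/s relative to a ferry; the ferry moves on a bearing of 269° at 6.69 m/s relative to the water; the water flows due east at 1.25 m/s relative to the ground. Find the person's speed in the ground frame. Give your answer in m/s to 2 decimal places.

5.79 m/s

In east/north components (m/s): person relative to ferry = (-0.256, 1.172); ferry relative to water = (-6.689, -0.117); water relative to ground = (1.250, 0.000).
Sum = (-5.695, 1.056) m/s.
Speed = |(-5.695, 1.056)| = 5.792 m/s.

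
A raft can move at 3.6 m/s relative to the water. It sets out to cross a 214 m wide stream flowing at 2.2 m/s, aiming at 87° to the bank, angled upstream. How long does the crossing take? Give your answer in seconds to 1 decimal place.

59.5 s

The component of the raft's velocity perpendicular to the bank is 3.6 × sin 87° = 3.595 m/s.
The flow acts along the bank and has no component across it.
Time = 214 / 3.595 = 59.526 s.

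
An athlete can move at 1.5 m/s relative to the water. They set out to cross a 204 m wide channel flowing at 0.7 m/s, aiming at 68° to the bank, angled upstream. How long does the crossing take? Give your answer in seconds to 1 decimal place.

146.7 s

The component of the athlete's velocity perpendicular to the bank is 1.5 × sin 68° = 1.391 m/s.
The flow acts along the bank and has no component across it.
Time = 204 / 1.391 = 146.681 s.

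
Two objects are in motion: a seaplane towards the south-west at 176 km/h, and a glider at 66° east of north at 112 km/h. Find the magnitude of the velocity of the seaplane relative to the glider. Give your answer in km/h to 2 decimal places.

283.42 km/h

Taking east as x and north as y: seaplane velocity = (-124.451, -124.451) km/h; glider velocity = (102.317, 45.555) km/h.
Velocity of seaplane relative to glider = (-124.451, -124.451) − (102.317, 45.555) = (-226.768, -170.005) km/h.
Magnitude = |(-226.768, -170.005)| = 283.417 km/h.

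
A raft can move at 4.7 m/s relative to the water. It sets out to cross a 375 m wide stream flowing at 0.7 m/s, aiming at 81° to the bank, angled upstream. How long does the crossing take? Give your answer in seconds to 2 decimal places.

80.78 s

The component of the raft's velocity perpendicular to the bank is 4.7 × sin 81° = 4.642 m/s.
Only the cross-stream component determines the crossing time; the current contributes nothing perpendicular to the bank.
Time = 375 / 4.642 = 80.782 s.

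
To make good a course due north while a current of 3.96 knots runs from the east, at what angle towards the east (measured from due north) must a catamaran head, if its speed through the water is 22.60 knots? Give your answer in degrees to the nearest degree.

10°

The current pushes perpendicular to the desired track; the heading must have a component into the current equal to 3.96 knots: 22.60 sin θ = 3.96.
sin θ = 0.1752, so θ = 10.092°.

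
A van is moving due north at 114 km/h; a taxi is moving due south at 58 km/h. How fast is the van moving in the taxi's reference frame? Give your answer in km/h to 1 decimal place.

Taking east as x and north as y: van velocity = (0.000, 114.000) km/h; taxi velocity = (0.000, -58.000) km/h.
Velocity of van relative to taxi = (0.000, 114.000) − (0.000, -58.000) = (0.000, 172.000) km/h.
Magnitude = |(0.000, 172.000)| = 172.000 km/h.

172.0 km/h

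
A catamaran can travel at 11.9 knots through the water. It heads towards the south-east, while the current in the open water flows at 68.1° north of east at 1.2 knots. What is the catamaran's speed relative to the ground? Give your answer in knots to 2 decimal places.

Taking east as x and north as y: velocity relative to the water = (8.415, -8.415) knots; the water relative to ground = (0.448, 1.113) knots.
Velocity relative to ground = (8.415, -8.415) + (0.448, 1.113) = (8.862, -7.301) knots.
Speed = |(8.862, -7.301)| = 11.482 knots.

11.48 knots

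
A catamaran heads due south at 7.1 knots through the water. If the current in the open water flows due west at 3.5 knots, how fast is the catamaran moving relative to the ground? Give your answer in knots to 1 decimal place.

7.9 knots

Taking east as x and north as y: velocity relative to the water = (0.000, -7.100) knots; the water relative to ground = (-3.500, 0.000) knots.
Velocity relative to ground = (0.000, -7.100) + (-3.500, 0.000) = (-3.500, -7.100) knots.
Speed = |(-3.500, -7.100)| = 7.916 knots.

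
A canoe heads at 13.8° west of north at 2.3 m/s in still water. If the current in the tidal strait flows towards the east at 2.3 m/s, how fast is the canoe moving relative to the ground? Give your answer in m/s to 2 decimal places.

2.84 m/s

Taking east as x and north as y: velocity relative to the water = (-0.549, 2.234) m/s; the water relative to ground = (2.300, 0.000) m/s.
Velocity relative to ground = (-0.549, 2.234) + (2.300, 0.000) = (1.751, 2.234) m/s.
Speed = |(1.751, 2.234)| = 2.838 m/s.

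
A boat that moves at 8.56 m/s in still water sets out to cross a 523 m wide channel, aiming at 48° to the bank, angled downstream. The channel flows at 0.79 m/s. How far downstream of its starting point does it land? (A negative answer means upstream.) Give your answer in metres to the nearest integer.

Perpendicular speed = 6.361 m/s; crossing time = 523 / 6.361 = 82.216 s.
Net downstream speed = 6.518 m/s.
Drift = 6.518 × 82.216 = 535.862 m (downstream).

536 m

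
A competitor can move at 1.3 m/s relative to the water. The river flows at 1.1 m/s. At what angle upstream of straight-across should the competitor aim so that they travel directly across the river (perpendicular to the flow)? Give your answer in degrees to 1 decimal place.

To cancel the current, the upstream component of the competitor's velocity must equal the flow: 1.3 sin θ = 1.1.
sin θ = 1.1 / 1.3 = 0.8462.
θ = arcsin(0.8462) = 57.796°.

57.8°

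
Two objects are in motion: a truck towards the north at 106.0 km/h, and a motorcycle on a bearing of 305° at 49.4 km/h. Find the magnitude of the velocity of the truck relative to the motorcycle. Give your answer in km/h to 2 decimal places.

Taking east as x and north as y: truck velocity = (0.000, 106.000) km/h; motorcycle velocity = (-40.466, 28.335) km/h.
Velocity of truck relative to motorcycle = (0.000, 106.000) − (-40.466, 28.335) = (40.466, 77.665) km/h.
Magnitude = |(40.466, 77.665)| = 87.575 km/h.

87.58 km/h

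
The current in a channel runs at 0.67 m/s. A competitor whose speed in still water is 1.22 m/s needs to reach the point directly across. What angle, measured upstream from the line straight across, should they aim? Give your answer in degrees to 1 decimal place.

To cancel the current, the upstream component of the competitor's velocity must equal the flow: 1.22 sin θ = 0.67.
sin θ = 0.67 / 1.22 = 0.5492.
θ = arcsin(0.5492) = 33.311°.

33.3°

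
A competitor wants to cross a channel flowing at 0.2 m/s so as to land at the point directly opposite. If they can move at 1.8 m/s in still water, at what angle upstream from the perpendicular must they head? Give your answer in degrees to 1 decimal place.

To cancel the current, the upstream component of the competitor's velocity must equal the flow: 1.8 sin θ = 0.2.
sin θ = 0.2 / 1.8 = 0.1111.
θ = arcsin(0.1111) = 6.379°.

6.4°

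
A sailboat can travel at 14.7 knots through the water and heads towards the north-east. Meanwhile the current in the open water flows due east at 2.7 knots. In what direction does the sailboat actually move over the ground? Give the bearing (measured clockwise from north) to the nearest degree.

Taking east as x and north as y: velocity relative to the water = (10.394, 10.394) knots; the water relative to ground = (2.700, 0.000) knots.
Velocity relative to ground = (10.394, 10.394) + (2.700, 0.000) = (13.094, 10.394) knots.
Bearing = atan2(13.09, 10.39) = 51.56° clockwise from north.

052°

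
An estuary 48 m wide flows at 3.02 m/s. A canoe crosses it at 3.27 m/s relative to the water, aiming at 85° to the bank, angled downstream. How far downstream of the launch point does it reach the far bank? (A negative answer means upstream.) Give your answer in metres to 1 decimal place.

48.7 m

Perpendicular speed = 3.258 m/s; crossing time = 48 / 3.258 = 14.735 s.
Net downstream speed = 3.305 m/s.
Drift = 3.305 × 14.735 = 48.699 m (downstream).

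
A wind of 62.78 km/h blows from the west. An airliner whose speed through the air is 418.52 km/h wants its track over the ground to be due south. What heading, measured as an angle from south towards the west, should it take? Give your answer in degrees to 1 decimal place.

The wind pushes perpendicular to the desired track; the heading must have a component into the wind equal to 62.78 km/h: 418.52 sin θ = 62.78.
sin θ = 0.1500, so θ = 8.627°.

8.6°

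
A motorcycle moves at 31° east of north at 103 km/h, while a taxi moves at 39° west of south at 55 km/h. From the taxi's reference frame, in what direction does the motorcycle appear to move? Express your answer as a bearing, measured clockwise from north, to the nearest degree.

034°

Taking east as x and north as y: motorcycle velocity = (53.049, 88.288) km/h; taxi velocity = (-34.613, -42.743) km/h.
Velocity of motorcycle relative to taxi = (53.049, 88.288) − (-34.613, -42.743) = (87.662, 131.031) km/h.
Bearing = atan2(87.66, 131.03) = 33.78° clockwise from north.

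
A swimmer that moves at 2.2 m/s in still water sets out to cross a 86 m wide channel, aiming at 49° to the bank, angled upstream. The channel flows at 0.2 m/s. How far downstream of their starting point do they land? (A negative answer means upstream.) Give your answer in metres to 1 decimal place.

-64.4 m

Perpendicular speed = 1.660 m/s; crossing time = 86 / 1.660 = 51.796 s.
Net downstream speed = -1.243 m/s.
Drift = -1.243 × 51.796 = -64.399 m (upstream).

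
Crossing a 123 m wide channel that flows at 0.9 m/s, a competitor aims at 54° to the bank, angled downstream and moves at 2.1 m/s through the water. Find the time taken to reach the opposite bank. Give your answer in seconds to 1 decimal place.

72.4 s

The component of the competitor's velocity perpendicular to the bank is 2.1 × sin 54° = 1.699 m/s.
Only the cross-stream component determines the crossing time; the current contributes nothing perpendicular to the bank.
Time = 123 / 1.699 = 72.398 s.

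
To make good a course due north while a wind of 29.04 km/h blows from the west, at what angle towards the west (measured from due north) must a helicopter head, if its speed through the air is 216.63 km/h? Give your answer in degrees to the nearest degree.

8°

The wind pushes perpendicular to the desired track; the heading must have a component into the wind equal to 29.04 km/h: 216.63 sin θ = 29.04.
sin θ = 0.1341, so θ = 7.704°.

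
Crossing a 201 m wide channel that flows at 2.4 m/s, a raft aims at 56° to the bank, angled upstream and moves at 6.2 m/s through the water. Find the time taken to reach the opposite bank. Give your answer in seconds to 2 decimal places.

The component of the raft's velocity perpendicular to the bank is 6.2 × sin 56° = 5.140 m/s.
The current is parallel to the bank, so it does not affect the crossing time.
Time = 201 / 5.140 = 39.105 s.

39.10 s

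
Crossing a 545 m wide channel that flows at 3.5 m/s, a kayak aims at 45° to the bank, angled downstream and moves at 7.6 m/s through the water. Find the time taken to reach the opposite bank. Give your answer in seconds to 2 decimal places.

101.41 s

The component of the kayak's velocity perpendicular to the bank is 7.6 × sin 45° = 5.374 m/s.
The flow acts along the bank and has no component across it.
Time = 545 / 5.374 = 101.414 s.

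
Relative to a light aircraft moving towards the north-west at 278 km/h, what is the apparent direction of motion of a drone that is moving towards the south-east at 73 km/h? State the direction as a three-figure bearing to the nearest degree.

135°

Taking east as x and north as y: drone velocity = (51.619, -51.619) km/h; light aircraft velocity = (-196.576, 196.576) km/h.
Velocity of drone relative to light aircraft = (51.619, -51.619) − (-196.576, 196.576) = (248.194, -248.194) km/h.
Bearing = atan2(248.19, -248.19) = 135.00° clockwise from north.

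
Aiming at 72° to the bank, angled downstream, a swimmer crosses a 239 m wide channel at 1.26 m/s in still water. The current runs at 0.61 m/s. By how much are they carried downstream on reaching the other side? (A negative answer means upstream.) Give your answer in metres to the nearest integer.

199 m

Perpendicular speed = 1.198 m/s; crossing time = 239 / 1.198 = 199.444 s.
Net downstream speed = 0.999 m/s.
Drift = 0.999 × 199.444 = 199.317 m (downstream).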